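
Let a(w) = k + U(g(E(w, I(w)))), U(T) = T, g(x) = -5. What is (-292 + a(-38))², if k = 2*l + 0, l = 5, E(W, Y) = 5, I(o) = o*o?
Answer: 82369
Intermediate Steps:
I(o) = o²
k = 10 (k = 2*5 + 0 = 10 + 0 = 10)
a(w) = 5 (a(w) = 10 - 5 = 5)
(-292 + a(-38))² = (-292 + 5)² = (-287)² = 82369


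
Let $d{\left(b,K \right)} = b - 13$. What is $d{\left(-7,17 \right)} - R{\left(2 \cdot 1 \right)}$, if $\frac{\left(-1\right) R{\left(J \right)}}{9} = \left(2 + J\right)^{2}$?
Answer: $124$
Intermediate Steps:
$d{\left(b,K \right)} = -13 + b$
$R{\left(J \right)} = - 9 \left(2 + J\right)^{2}$
$d{\left(-7,17 \right)} - R{\left(2 \cdot 1 \right)} = \left(-13 - 7\right) - - 9 \left(2 + 2 \cdot 1\right)^{2} = -20 - - 9 \left(2 + 2\right)^{2} = -20 - - 9 \cdot 4^{2} = -20 - \left(-9\right) 16 = -20 - -144 = -20 + 144 = 124$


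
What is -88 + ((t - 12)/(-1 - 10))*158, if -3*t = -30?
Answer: -652/11 ≈ -59.273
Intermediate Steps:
t = 10 (t = -⅓*(-30) = 10)
-88 + ((t - 12)/(-1 - 10))*158 = -88 + ((10 - 12)/(-1 - 10))*158 = -88 - 2/(-11)*158 = -88 - 2*(-1/11)*158 = -88 + (2/11)*158 = -88 + 316/11 = -652/11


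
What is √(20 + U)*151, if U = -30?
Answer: 151*I*√10 ≈ 477.5*I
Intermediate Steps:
√(20 + U)*151 = √(20 - 30)*151 = √(-10)*151 = (I*√10)*151 = 151*I*√10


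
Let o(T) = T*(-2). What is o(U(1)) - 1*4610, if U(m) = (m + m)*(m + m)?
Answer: -4618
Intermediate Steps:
U(m) = 4*m² (U(m) = (2*m)*(2*m) = 4*m²)
o(T) = -2*T
o(U(1)) - 1*4610 = -8*1² - 1*4610 = -8 - 4610 = -4618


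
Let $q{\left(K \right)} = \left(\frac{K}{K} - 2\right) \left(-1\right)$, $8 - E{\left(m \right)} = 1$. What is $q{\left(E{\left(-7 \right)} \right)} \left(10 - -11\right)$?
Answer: $21$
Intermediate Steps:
$E{\left(m \right)} = 7$ ($E{\left(m \right)} = 8 - 1 = 7$)
$q{\left(K \right)} = 1$ ($q{\left(K \right)} = \left(1 - 2\right) \left(-1\right) = \left(-1\right) \left(-1\right) = 1$)
$q{\left(E{\left(-7 \right)} \right)} \left(10 - -11\right) = 1 \left(10 - -11\right) = 1 \left(10 + 11\right) = 1 \cdot 21 = 21$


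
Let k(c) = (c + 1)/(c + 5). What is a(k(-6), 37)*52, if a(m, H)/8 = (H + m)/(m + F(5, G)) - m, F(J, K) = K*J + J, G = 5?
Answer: -7904/5 ≈ -1580.8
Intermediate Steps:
F(J, K) = J + J*K (F(J, K) = J*K + J = J + J*K)
k(c) = (1 + c)/(5 + c)
a(m, H) = -8*m + 8*(H + m)/(30 + m) (a(m, H) = 8*((H + m)/(m + 5*(1 + 5)) - m) = 8*((H + m)/(m + 5*6) - m) = 8*((H + m)/(m + 30) - m) = 8*((H + m)/(30 + m) - m) = 8*(-m + (H + m)/(30 + m)) = -8*m + 8*(H + m)/(30 + m))
a(k(-6), 37)*52 = (8*(37 - ((1 - 6)/(5 - 6))**2 - 29*(1 - 6)/(5 - 6))/(30 + (1 - 6)/(5 - 6)))*52 = (8*(37 - (-5/(-1))**2 - 29*(-5)/(-1))/(30 - 5/(-1)))*52 = (8*(37 - (-1*(-5))**2 - (-29)*(-5))/(30 - 1*(-5)))*52 = (8*(37 - 1*5**2 - 29*5)/(30 + 5))*52 = (8*(37 - 1*25 - 145)/35)*52 = (8*(1/35)*(37 - 25 - 145))*52 = (8*(1/35)*(-133))*52 = -152/5*52 = -7904/5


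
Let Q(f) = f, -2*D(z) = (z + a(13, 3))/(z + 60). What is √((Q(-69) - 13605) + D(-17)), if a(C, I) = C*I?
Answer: I*√25283699/43 ≈ 116.94*I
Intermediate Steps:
D(z) = -(39 + z)/(2*(60 + z)) (D(z) = -(z + 13*3)/(2*(z + 60)) = -(z + 39)/(2*(60 + z)) = -(39 + z)/(2*(60 + z)))
√((Q(-69) - 13605) + D(-17)) = √((-69 - 13605) + (-39 - 1*(-17))/(2*(60 - 17))) = √(-13674 + (½)*(-39 + 17)/43) = √(-13674 + (½)*(1/43)*(-22)) = √(-13674 - 11/43) = √(-587993/43) = I*√25283699/43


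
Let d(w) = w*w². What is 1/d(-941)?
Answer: -1/833237621 ≈ -1.2001e-9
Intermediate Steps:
d(w) = w³
1/d(-941) = 1/((-941)³) = 1/(-833237621) = -1/833237621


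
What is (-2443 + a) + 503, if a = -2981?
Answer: -4921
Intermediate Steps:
(-2443 + a) + 503 = (-2443 - 2981) + 503 = -5424 + 503 = -4921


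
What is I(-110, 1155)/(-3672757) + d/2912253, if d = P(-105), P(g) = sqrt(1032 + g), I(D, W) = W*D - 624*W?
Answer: 77070/333887 + sqrt(103)/970751 ≈ 0.23084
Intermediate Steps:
I(D, W) = -624*W + D*W (I(D, W) = D*W - 624*W = -624*W + D*W)
d = 3*sqrt(103) (d = sqrt(1032 - 105) = sqrt(927) = 3*sqrt(103) ≈ 30.447)
I(-110, 1155)/(-3672757) + d/2912253 = (1155*(-624 - 110))/(-3672757) + (3*sqrt(103))/2912253 = (1155*(-734))*(-1/3672757) + (3*sqrt(103))*(1/2912253) = -847770*(-1/3672757) + sqrt(103)/970751 = 77070/333887 + sqrt(103)/970751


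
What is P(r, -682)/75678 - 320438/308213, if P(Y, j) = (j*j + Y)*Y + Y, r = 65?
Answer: 4647647124293/11662471707 ≈ 398.51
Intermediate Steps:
P(Y, j) = Y + Y*(Y + j²) (P(Y, j) = (j² + Y)*Y + Y = (Y + j²)*Y + Y = Y*(Y + j²) + Y = Y + Y*(Y + j²))
P(r, -682)/75678 - 320438/308213 = (65*(1 + 65 + (-682)²))/75678 - 320438/308213 = (65*(1 + 65 + 465124))*(1/75678) - 320438*1/308213 = (65*465190)*(1/75678) - 320438/308213 = 30237350*(1/75678) - 320438/308213 = 15118675/37839 - 320438/308213 = 4647647124293/11662471707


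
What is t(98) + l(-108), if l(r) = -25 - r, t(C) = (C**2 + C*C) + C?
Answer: 19389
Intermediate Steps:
t(C) = C + 2*C**2 (t(C) = (C**2 + C**2) + C = 2*C**2 + C = C + 2*C**2)
t(98) + l(-108) = 98*(1 + 2*98) + (-25 - 1*(-108)) = 98*(1 + 196) + (-25 + 108) = 98*197 + 83 = 19306 + 83 = 19389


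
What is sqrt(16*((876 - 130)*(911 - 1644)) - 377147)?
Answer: I*sqrt(9126235) ≈ 3021.0*I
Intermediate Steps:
sqrt(16*((876 - 130)*(911 - 1644)) - 377147) = sqrt(16*(746*(-733)) - 377147) = sqrt(16*(-546818) - 377147) = sqrt(-8749088 - 377147) = sqrt(-9126235) = I*sqrt(9126235)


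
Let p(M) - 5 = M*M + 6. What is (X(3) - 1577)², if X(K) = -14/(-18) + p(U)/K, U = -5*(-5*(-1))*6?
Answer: 2845902409/81 ≈ 3.5135e+7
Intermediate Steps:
U = -150 (U = -25*6 = -5*30 = -150)
p(M) = 11 + M² (p(M) = 5 + (M*M + 6) = 5 + (M² + 6) = 5 + (6 + M²) = 11 + M²)
X(K) = 7/9 + 22511/K (X(K) = -14/(-18) + (11 + (-150)²)/K = -14*(-1/18) + (11 + 22500)/K = 7/9 + 22511/K)
(X(3) - 1577)² = ((7/9 + 22511/3) - 1577)² = (67540/9 - 1577)² = (53347/9)² = 2845902409/81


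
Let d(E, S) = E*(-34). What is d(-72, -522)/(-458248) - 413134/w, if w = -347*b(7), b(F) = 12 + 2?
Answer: 1690231579/19876507 ≈ 85.037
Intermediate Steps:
b(F) = 14
d(E, S) = -34*E
w = -4858 (w = -347*14 = -4858)
d(-72, -522)/(-458248) - 413134/w = -34*(-72)/(-458248) - 413134/(-4858) = 2448*(-1/458248) - 413134*(-1/4858) = -306/57281 + 206567/2429 = 1690231579/19876507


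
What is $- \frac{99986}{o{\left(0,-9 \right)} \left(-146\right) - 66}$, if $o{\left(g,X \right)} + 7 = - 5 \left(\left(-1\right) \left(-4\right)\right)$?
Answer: $- \frac{49993}{1938} \approx -25.796$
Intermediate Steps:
$o{\left(g,X \right)} = -27$ ($o{\left(g,X \right)} = -7 - 5 \left(\left(-1\right) \left(-4\right)\right) = -7 - 20 = -27$)
$- \frac{99986}{o{\left(0,-9 \right)} \left(-146\right) - 66} = - \frac{99986}{\left(-27\right) \left(-146\right) - 66} = - \frac{99986}{3942 - 66} = - \frac{99986}{3876} = \left(-99986\right) \frac{1}{3876} = - \frac{49993}{1938}$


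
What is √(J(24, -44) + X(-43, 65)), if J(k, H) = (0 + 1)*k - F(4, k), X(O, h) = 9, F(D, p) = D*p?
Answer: 3*I*√7 ≈ 7.9373*I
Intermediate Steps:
J(k, H) = -3*k (J(k, H) = (0 + 1)*k - 4*k = 1*k - 4*k = k - 4*k = -3*k)
√(J(24, -44) + X(-43, 65)) = √(-3*24 + 9) = √(-72 + 9) = √(-63) = 3*I*√7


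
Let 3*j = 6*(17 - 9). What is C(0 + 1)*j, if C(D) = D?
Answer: 16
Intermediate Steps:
j = 16 (j = (6*(17 - 9))/3 = (6*8)/3 = (1/3)*48 = 16)
C(0 + 1)*j = (0 + 1)*16 = 1*16 = 16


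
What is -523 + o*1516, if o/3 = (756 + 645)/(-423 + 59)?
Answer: -1640530/91 ≈ -18028.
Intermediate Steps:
o = -4203/364 (o = 3*((756 + 645)/(-423 + 59)) = 3*(1401/(-364)) = 3*(1401*(-1/364)) = 3*(-1401/364) = -4203/364 ≈ -11.547)
-523 + o*1516 = -523 - 4203/364*1516 = -523 - 1592937/91 = -1640530/91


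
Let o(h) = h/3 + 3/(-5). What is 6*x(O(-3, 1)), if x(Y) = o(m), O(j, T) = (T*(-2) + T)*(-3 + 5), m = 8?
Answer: 62/5 ≈ 12.400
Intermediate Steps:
O(j, T) = -2*T (O(j, T) = (-2*T + T)*2 = -T*2 = -2*T)
o(h) = -⅗ + h/3 (o(h) = h*(⅓) + 3*(-⅕) = h/3 - ⅗ = -⅗ + h/3)
x(Y) = 31/15 (x(Y) = -⅗ + (⅓)*8 = -⅗ + 8/3 = 31/15)
6*x(O(-3, 1)) = 6*(31/15) = 62/5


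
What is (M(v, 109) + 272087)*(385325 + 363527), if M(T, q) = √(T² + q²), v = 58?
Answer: 203752894124 + 748852*√15245 ≈ 2.0385e+11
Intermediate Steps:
(M(v, 109) + 272087)*(385325 + 363527) = (√(58² + 109²) + 272087)*(385325 + 363527) = (√(3364 + 11881) + 272087)*748852 = (√15245 + 272087)*748852 = (272087 + √15245)*748852 = 203752894124 + 748852*√15245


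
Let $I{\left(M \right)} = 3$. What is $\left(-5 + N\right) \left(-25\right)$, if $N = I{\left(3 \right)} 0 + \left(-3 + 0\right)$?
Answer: $200$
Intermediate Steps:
$N = -3$ ($N = 3 \cdot 0 + \left(-3 + 0\right) = 0 - 3 = -3$)
$\left(-5 + N\right) \left(-25\right) = \left(-5 - 3\right) \left(-25\right) = \left(-8\right) \left(-25\right) = 200$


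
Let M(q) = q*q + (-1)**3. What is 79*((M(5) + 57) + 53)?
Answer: 10586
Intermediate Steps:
M(q) = -1 + q**2 (M(q) = q**2 - 1 = -1 + q**2)
79*((M(5) + 57) + 53) = 79*(((-1 + 5**2) + 57) + 53) = 79*(((-1 + 25) + 57) + 53) = 79*((24 + 57) + 53) = 79*(81 + 53) = 79*134 = 10586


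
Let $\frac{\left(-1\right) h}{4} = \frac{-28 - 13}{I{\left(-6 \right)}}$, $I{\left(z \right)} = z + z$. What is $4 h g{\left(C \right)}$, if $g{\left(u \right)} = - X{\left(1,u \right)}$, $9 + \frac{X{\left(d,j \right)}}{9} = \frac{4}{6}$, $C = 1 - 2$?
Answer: $-4100$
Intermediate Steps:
$C = -1$ ($C = 1 - 2 = -1$)
$I{\left(z \right)} = 2 z$
$X{\left(d,j \right)} = -75$ ($X{\left(d,j \right)} = -81 + 9 \cdot \frac{4}{6} = -81 + 9 \cdot 4 \cdot \frac{1}{6} = -81 + 9 \cdot \frac{2}{3} = -81 + 6 = -75$)
$h = - \frac{41}{3}$ ($h = - 4 \frac{-28 - 13}{2 \left(-6\right)} = - 4 \frac{-28 - 13}{-12} = - 4 \left(\left(-41\right) \left(- \frac{1}{12}\right)\right) = \left(-4\right) \frac{41}{12} = - \frac{41}{3} \approx -13.667$)
$g{\left(u \right)} = 75$ ($g{\left(u \right)} = \left(-1\right) \left(-75\right) = 75$)
$4 h g{\left(C \right)} = 4 \left(- \frac{41}{3}\right) 75 = \left(- \frac{164}{3}\right) 75 = -4100$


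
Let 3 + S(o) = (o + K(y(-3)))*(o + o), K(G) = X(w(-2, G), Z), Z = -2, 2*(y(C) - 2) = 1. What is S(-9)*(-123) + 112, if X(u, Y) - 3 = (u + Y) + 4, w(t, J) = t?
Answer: -12803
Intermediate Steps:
y(C) = 5/2 (y(C) = 2 + (1/2)*1 = 2 + 1/2 = 5/2)
X(u, Y) = 7 + Y + u (X(u, Y) = 3 + ((u + Y) + 4) = 3 + ((Y + u) + 4) = 3 + (4 + Y + u) = 7 + Y + u)
K(G) = 3 (K(G) = 7 - 2 - 2 = 3)
S(o) = -3 + 2*o*(3 + o) (S(o) = -3 + (o + 3)*(o + o) = -3 + (3 + o)*(2*o) = -3 + 2*o*(3 + o))
S(-9)*(-123) + 112 = (-3 + 2*(-9)**2 + 6*(-9))*(-123) + 112 = (-3 + 2*81 - 54)*(-123) + 112 = (-3 + 162 - 54)*(-123) + 112 = 105*(-123) + 112 = -12915 + 112 = -12803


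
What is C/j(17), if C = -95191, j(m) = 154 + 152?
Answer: -95191/306 ≈ -311.08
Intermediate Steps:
j(m) = 306
C/j(17) = -95191/306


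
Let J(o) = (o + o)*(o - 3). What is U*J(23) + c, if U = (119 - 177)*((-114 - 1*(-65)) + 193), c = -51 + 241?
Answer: -7683650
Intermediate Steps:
c = 190
J(o) = 2*o*(-3 + o) (J(o) = (2*o)*(-3 + o) = 2*o*(-3 + o))
U = -8352 (U = -58*((-114 + 65) + 193) = -58*(-49 + 193) = -58*144 = -8352)
U*J(23) + c = -16704*23*(-3 + 23) + 190 = -16704*23*20 + 190 = -8352*920 + 190 = -7683840 + 190 = -7683650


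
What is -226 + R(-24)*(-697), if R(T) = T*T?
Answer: -401698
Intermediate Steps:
R(T) = T²
-226 + R(-24)*(-697) = -226 + (-24)²*(-697) = -226 + 576*(-697) = -226 - 401472 = -401698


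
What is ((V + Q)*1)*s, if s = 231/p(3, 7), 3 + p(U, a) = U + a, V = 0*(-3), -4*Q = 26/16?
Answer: -429/32 ≈ -13.406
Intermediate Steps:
Q = -13/32 (Q = -13/(2*16) = -¼*13/8 = -13/32 ≈ -0.40625)
V = 0
p(U, a) = -3 + U + a (p(U, a) = -3 + (U + a) = -3 + U + a)
s = 33 (s = 231/(-3 + 3 + 7) = 231/7 = 231*(⅐) = 33)
((V + Q)*1)*s = ((0 - 13/32)*1)*33 = -13/32*1*33 = -13/32*33 = -429/32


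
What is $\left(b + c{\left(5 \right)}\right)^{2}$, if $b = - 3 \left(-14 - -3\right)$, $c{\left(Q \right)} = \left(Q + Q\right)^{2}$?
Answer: $17689$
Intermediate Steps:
$c{\left(Q \right)} = 4 Q^{2}$ ($c{\left(Q \right)} = \left(2 Q\right)^{2} = 4 Q^{2}$)
$b = 33$ ($b = - 3 \left(-14 + 3\right) = \left(-3\right) \left(-11\right) = 33$)
$\left(b + c{\left(5 \right)}\right)^{2} = \left(33 + 4 \cdot 5^{2}\right)^{2} = \left(33 + 4 \cdot 25\right)^{2} = \left(33 + 100\right)^{2} = 133^{2} = 17689$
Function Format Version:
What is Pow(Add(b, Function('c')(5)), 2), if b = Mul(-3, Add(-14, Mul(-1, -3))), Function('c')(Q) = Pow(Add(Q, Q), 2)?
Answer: 17689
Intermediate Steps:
Function('c')(Q) = Mul(4, Pow(Q, 2)) (Function('c')(Q) = Pow(Mul(2, Q), 2) = Mul(4, Pow(Q, 2)))
b = 33 (b = Mul(-3, Add(-14, 3)) = Mul(-3, -11) = 33)
Pow(Add(b, Function('c')(5)), 2) = Pow(Add(33, Mul(4, Pow(5, 2))), 2) = Pow(Add(33, Mul(4, 25)), 2) = Pow(Add(33, 100), 2) = Pow(133, 2) = 17689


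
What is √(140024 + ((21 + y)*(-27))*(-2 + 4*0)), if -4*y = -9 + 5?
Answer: 2*√35303 ≈ 375.78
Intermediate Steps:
y = 1 (y = -(-9 + 5)/4 = -¼*(-4) = 1)
√(140024 + ((21 + y)*(-27))*(-2 + 4*0)) = √(140024 + ((21 + 1)*(-27))*(-2 + 4*0)) = √(140024 + (22*(-27))*(-2 + 0)) = √(140024 - 594*(-2)) = √(140024 + 1188) = √141212 = 2*√35303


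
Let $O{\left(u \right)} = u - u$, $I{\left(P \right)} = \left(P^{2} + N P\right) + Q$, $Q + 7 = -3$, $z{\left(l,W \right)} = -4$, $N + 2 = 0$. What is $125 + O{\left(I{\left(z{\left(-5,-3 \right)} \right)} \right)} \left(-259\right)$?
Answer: $125$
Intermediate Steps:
$N = -2$ ($N = -2 + 0 = -2$)
$Q = -10$ ($Q = -7 - 3 = -10$)
$I{\left(P \right)} = -10 + P^{2} - 2 P$ ($I{\left(P \right)} = \left(P^{2} - 2 P\right) - 10 = -10 + P^{2} - 2 P$)
$O{\left(u \right)} = 0$
$125 + O{\left(I{\left(z{\left(-5,-3 \right)} \right)} \right)} \left(-259\right) = 125 + 0 \left(-259\right) = 125 + 0 = 125$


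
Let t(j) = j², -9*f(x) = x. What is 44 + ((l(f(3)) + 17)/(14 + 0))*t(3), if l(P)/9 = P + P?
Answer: 715/14 ≈ 51.071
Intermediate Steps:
f(x) = -x/9
l(P) = 18*P (l(P) = 9*(P + P) = 9*(2*P) = 18*P)
44 + ((l(f(3)) + 17)/(14 + 0))*t(3) = 44 + ((18*(-⅑*3) + 17)/(14 + 0))*3² = 44 + ((18*(-⅓) + 17)/14)*9 = 44 + ((-6 + 17)*(1/14))*9 = 44 + (11*(1/14))*9 = 44 + (11/14)*9 = 44 + 99/14 = 715/14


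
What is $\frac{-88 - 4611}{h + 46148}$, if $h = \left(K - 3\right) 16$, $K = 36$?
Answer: $- \frac{4699}{46676} \approx -0.10067$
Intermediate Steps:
$h = 528$ ($h = \left(36 - 3\right) 16 = 33 \cdot 16 = 528$)
$\frac{-88 - 4611}{h + 46148} = \frac{-88 - 4611}{528 + 46148} = - \frac{4699}{46676}$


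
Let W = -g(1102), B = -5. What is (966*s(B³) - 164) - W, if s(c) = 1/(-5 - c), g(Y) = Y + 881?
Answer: 36541/20 ≈ 1827.1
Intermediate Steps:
g(Y) = 881 + Y
W = -1983 (W = -(881 + 1102) = -1*1983 = -1983)
(966*s(B³) - 164) - W = (966*(-1/(5 + (-5)³)) - 164) - 1*(-1983) = (966*(-1/(5 - 125)) - 164) + 1983 = (966*(-1/(-120)) - 164) + 1983 = (966*(-1*(-1/120)) - 164) + 1983 = (966*(1/120) - 164) + 1983 = (161/20 - 164) + 1983 = -3119/20 + 1983 = 36541/20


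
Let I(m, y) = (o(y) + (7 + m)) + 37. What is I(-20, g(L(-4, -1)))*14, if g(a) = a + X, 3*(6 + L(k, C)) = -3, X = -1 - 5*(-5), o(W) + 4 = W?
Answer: 518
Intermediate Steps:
o(W) = -4 + W
X = 24 (X = -1 + 25 = 24)
L(k, C) = -7 (L(k, C) = -6 + (⅓)*(-3) = -6 - 1 = -7)
g(a) = 24 + a (g(a) = a + 24 = 24 + a)
I(m, y) = 40 + m + y (I(m, y) = ((-4 + y) + (7 + m)) + 37 = (3 + m + y) + 37 = 40 + m + y)
I(-20, g(L(-4, -1)))*14 = (40 - 20 + (24 - 7))*14 = (40 - 20 + 17)*14 = 37*14 = 518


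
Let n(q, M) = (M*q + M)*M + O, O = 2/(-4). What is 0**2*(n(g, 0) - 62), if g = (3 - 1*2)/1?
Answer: 0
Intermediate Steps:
O = -1/2 (O = 2*(-1/4) = -1/2 ≈ -0.50000)
g = 1 (g = (3 - 2)*1 = 1*1 = 1)
n(q, M) = -1/2 + M*(M + M*q) (n(q, M) = (M*q + M)*M - 1/2 = (M + M*q)*M - 1/2 = M*(M + M*q) - 1/2 = -1/2 + M*(M + M*q))
0**2*(n(g, 0) - 62) = 0**2*((-1/2 + 0**2 + 1*0**2) - 62) = 0*((-1/2 + 0 + 1*0) - 62) = 0*((-1/2 + 0 + 0) - 62) = 0*(-1/2 - 62) = 0*(-125/2) = 0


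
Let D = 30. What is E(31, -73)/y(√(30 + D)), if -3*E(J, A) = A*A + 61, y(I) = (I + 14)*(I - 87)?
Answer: 520135/255306 - 196735*√15/765918 ≈ 1.0425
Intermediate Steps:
y(I) = (-87 + I)*(14 + I) (y(I) = (14 + I)*(-87 + I) = (-87 + I)*(14 + I))
E(J, A) = -61/3 - A²/3 (E(J, A) = -(A*A + 61)/3 = -(A² + 61)/3 = -(61 + A²)/3 = -61/3 - A²/3)
E(31, -73)/y(√(30 + D)) = (-61/3 - ⅓*(-73)²)/(-1218 + (√(30 + 30))² - 73*√(30 + 30)) = (-61/3 - ⅓*5329)/(-1218 + (√60)² - 146*√15) = (-61/3 - 5329/3)/(-1218 + (2*√15)² - 146*√15) = -5390/(3*(-1218 + 60 - 146*√15)) = -5390/(3*(-1158 - 146*√15))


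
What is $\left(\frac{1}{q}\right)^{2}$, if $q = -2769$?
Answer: $\frac{1}{7667361} \approx 1.3042 \cdot 10^{-7}$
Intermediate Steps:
$\left(\frac{1}{q}\right)^{2} = \left(\frac{1}{-2769}\right)^{2} = \left(- \frac{1}{2769}\right)^{2} = \frac{1}{7667361}$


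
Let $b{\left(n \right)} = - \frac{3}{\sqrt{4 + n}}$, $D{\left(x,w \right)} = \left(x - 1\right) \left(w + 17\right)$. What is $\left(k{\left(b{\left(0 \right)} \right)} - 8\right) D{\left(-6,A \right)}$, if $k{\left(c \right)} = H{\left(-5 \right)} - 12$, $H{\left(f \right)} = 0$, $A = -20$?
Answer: $-420$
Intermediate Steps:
$D{\left(x,w \right)} = \left(-1 + x\right) \left(17 + w\right)$
$b{\left(n \right)} = - \frac{3}{\sqrt{4 + n}}$
$k{\left(c \right)} = -12$ ($k{\left(c \right)} = 0 - 12 = -12$)
$\left(k{\left(b{\left(0 \right)} \right)} - 8\right) D{\left(-6,A \right)} = \left(-12 - 8\right) \left(-17 - -20 + 17 \left(-6\right) - -120\right) = - 20 \left(-17 + 20 - 102 + 120\right) = \left(-20\right) 21 = -420$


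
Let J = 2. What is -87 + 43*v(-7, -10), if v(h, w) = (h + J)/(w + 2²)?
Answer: -307/6 ≈ -51.167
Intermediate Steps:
v(h, w) = (2 + h)/(4 + w) (v(h, w) = (h + 2)/(w + 2²) = (2 + h)/(w + 4) = (2 + h)/(4 + w))
-87 + 43*v(-7, -10) = -87 + 43*((2 - 7)/(4 - 10)) = -87 + 43*(-5/(-6)) = -87 + 43*(-⅙*(-5)) = -87 + 43*(⅚) = -87 + 215/6 = -307/6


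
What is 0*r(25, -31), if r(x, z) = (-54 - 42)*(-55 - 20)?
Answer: 0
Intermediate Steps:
r(x, z) = 7200 (r(x, z) = -96*(-75) = 7200)
0*r(25, -31) = 0*7200 = 0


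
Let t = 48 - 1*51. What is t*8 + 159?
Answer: 135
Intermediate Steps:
t = -3 (t = 48 - 51 = -3)
t*8 + 159 = -3*8 + 159 = -24 + 159 = 135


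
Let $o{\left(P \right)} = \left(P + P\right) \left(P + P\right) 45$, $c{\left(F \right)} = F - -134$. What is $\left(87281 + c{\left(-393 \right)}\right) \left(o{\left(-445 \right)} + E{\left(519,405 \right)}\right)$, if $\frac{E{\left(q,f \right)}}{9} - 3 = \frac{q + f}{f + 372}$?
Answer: $\frac{114768781518690}{37} \approx 3.1019 \cdot 10^{12}$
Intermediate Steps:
$E{\left(q,f \right)} = 27 + \frac{9 \left(f + q\right)}{372 + f}$ ($E{\left(q,f \right)} = 27 + 9 \frac{q + f}{f + 372} = 27 + 9 \frac{f + q}{372 + f} = 27 + \frac{9 \left(f + q\right)}{372 + f}$)
$c{\left(F \right)} = 134 + F$ ($c{\left(F \right)} = F + 134 = 134 + F$)
$o{\left(P \right)} = 180 P^{2}$ ($o{\left(P \right)} = 2 P 2 P 45 = 4 P^{2} \cdot 45 = 180 P^{2}$)
$\left(87281 + c{\left(-393 \right)}\right) \left(o{\left(-445 \right)} + E{\left(519,405 \right)}\right) = \left(87281 + \left(134 - 393\right)\right) \left(180 \left(-445\right)^{2} + \frac{9 \left(1116 + 519 + 4 \cdot 405\right)}{372 + 405}\right) = \left(87281 - 259\right) \left(180 \cdot 198025 + \frac{9 \left(1116 + 519 + 1620\right)}{777}\right) = 87022 \left(35644500 + 9 \cdot \frac{1}{777} \cdot 3255\right) = 87022 \left(35644500 + \frac{1395}{37}\right) = 87022 \cdot \frac{1318847895}{37} = \frac{114768781518690}{37}$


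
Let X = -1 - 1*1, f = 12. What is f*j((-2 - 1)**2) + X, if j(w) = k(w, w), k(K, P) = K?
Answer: 106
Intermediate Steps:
j(w) = w
X = -2 (X = -1 - 1 = -2)
f*j((-2 - 1)**2) + X = 12*(-2 - 1)**2 - 2 = 12*(-3)**2 - 2 = 12*9 - 2 = 108 - 2 = 106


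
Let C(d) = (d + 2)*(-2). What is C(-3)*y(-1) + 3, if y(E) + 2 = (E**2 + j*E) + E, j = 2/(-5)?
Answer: -1/5 ≈ -0.20000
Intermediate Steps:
j = -2/5 (j = 2*(-1/5) = -2/5 ≈ -0.40000)
y(E) = -2 + E**2 + 3*E/5 (y(E) = -2 + ((E**2 - 2*E/5) + E) = -2 + (E**2 + 3*E/5) = -2 + E**2 + 3*E/5)
C(d) = -4 - 2*d (C(d) = (2 + d)*(-2) = -4 - 2*d)
C(-3)*y(-1) + 3 = (-4 - 2*(-3))*(-2 + (-1)**2 + (3/5)*(-1)) + 3 = (-4 + 6)*(-2 + 1 - 3/5) + 3 = 2*(-8/5) + 3 = -16/5 + 3 = -1/5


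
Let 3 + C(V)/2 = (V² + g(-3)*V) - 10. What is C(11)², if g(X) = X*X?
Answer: 171396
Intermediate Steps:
g(X) = X²
C(V) = -26 + 2*V² + 18*V (C(V) = -6 + 2*((V² + (-3)²*V) - 10) = -6 + 2*((V² + 9*V) - 10) = -6 + 2*(-10 + V² + 9*V) = -6 + (-20 + 2*V² + 18*V) = -26 + 2*V² + 18*V)
C(11)² = (-26 + 2*11² + 18*11)² = (-26 + 2*121 + 198)² = (-26 + 242 + 198)² = 414² = 171396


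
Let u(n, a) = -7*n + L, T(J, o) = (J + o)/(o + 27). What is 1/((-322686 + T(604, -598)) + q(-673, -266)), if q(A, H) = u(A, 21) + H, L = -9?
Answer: -571/181720756 ≈ -3.1422e-6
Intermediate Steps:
T(J, o) = (J + o)/(27 + o)
u(n, a) = -9 - 7*n (u(n, a) = -7*n - 9 = -9 - 7*n)
q(A, H) = -9 + H - 7*A (q(A, H) = (-9 - 7*A) + H = -9 + H - 7*A)
1/((-322686 + T(604, -598)) + q(-673, -266)) = 1/((-322686 + (604 - 598)/(27 - 598)) + (-9 - 266 - 7*(-673))) = 1/((-322686 + 6/(-571)) + (-9 - 266 + 4711)) = 1/((-322686 - 1/571*6) + 4436) = 1/((-322686 - 6/571) + 4436) = 1/(-184253712/571 + 4436) = 1/(-181720756/571) = -571/181720756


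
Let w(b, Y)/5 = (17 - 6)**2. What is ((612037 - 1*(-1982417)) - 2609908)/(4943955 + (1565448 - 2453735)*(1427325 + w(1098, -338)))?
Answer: 15454/1268406711955 ≈ 1.2184e-8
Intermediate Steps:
w(b, Y) = 605 (w(b, Y) = 5*(17 - 6)**2 = 5*11**2 = 5*121 = 605)
((612037 - 1*(-1982417)) - 2609908)/(4943955 + (1565448 - 2453735)*(1427325 + w(1098, -338))) = ((612037 - 1*(-1982417)) - 2609908)/(4943955 + (1565448 - 2453735)*(1427325 + 605)) = ((612037 + 1982417) - 2609908)/(4943955 - 888287*1427930) = (2594454 - 2609908)/(4943955 - 1268411655910) = -15454/(-1268406711955) = -15454*(-1/1268406711955) = 15454/1268406711955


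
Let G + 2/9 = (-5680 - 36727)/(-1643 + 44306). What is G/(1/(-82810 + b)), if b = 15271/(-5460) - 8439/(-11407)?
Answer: 802865974957595291/7971439055580 ≈ 1.0072e+5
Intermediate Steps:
G = -155663/127989 (G = -2/9 + (-5680 - 36727)/(-1643 + 44306) = -2/9 - 42407/42663 = -155663/127989 ≈ -1.2162)
b = -128119357/62282220 (b = 15271*(-1/5460) - 8439*(-1/11407) = -15271/5460 + 8439/11407 = -128119357/62282220 ≈ -2.0571)
G/(1/(-82810 + b)) = -155663/(127989*(1/(-82810 - 128119357/62282220))) = -155663/(127989*(1/(-5157718757557/62282220))) = -155663/(127989*(-62282220/5157718757557)) = -155663/127989*(-5157718757557/62282220) = 802865974957595291/7971439055580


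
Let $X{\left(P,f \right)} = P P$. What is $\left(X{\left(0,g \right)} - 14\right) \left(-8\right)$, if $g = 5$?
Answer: $112$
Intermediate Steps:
$X{\left(P,f \right)} = P^{2}$
$\left(X{\left(0,g \right)} - 14\right) \left(-8\right) = \left(0^{2} - 14\right) \left(-8\right) = \left(0 - 14\right) \left(-8\right) = \left(-14\right) \left(-8\right) = 112$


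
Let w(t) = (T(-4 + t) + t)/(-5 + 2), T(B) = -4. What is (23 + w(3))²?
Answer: 4900/9 ≈ 544.44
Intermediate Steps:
w(t) = 4/3 - t/3 (w(t) = (-4 + t)/(-5 + 2) = (-4 + t)/(-3) = (-4 + t)*(-⅓) = 4/3 - t/3)
(23 + w(3))² = (23 + (4/3 - ⅓*3))² = (23 + (4/3 - 1))² = (23 + ⅓)² = (70/3)² = 4900/9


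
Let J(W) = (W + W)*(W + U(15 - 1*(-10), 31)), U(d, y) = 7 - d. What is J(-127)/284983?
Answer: 1270/9827 ≈ 0.12924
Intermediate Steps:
J(W) = 2*W*(-18 + W) (J(W) = (W + W)*(W + (7 - (15 - 1*(-10)))) = (2*W)*(W + (7 - (15 + 10))) = (2*W)*(W + (7 - 1*25)) = (2*W)*(W + (7 - 25)) = (2*W)*(W - 18) = (2*W)*(-18 + W) = 2*W*(-18 + W))
J(-127)/284983 = (2*(-127)*(-18 - 127))/284983 = (2*(-127)*(-145))*(1/284983) = 36830*(1/284983) = 1270/9827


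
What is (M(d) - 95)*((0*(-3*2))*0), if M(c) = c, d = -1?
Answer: 0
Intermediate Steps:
(M(d) - 95)*((0*(-3*2))*0) = (-1 - 95)*((0*(-3*2))*0) = -96*0*(-6)*0 = -0*0 = -96*0 = 0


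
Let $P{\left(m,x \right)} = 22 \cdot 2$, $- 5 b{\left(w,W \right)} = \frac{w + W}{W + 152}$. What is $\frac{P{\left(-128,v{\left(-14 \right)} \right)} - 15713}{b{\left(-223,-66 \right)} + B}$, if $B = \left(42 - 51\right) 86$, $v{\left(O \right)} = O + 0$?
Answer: $\frac{3870}{191} \approx 20.262$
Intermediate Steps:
$b{\left(w,W \right)} = - \frac{W + w}{5 \left(152 + W\right)}$ ($b{\left(w,W \right)} = - \frac{\left(w + W\right) \frac{1}{W + 152}}{5} = - \frac{\left(W + w\right) \frac{1}{152 + W}}{5} = - \frac{\frac{1}{152 + W} \left(W + w\right)}{5} = - \frac{W + w}{5 \left(152 + W\right)}$)
$v{\left(O \right)} = O$
$P{\left(m,x \right)} = 44$
$B = -774$ ($B = \left(-9\right) 86 = -774$)
$\frac{P{\left(-128,v{\left(-14 \right)} \right)} - 15713}{b{\left(-223,-66 \right)} + B} = \frac{44 - 15713}{\frac{\left(-1\right) \left(-66\right) - -223}{5 \left(152 - 66\right)} - 774} = - \frac{15669}{\frac{66 + 223}{5 \cdot 86} - 774} = - \frac{15669}{\frac{1}{5} \cdot \frac{1}{86} \cdot 289 - 774} = - \frac{15669}{\frac{289}{430} - 774} = - \frac{15669}{- \frac{332531}{430}} = \left(-15669\right) \left(- \frac{430}{332531}\right) = \frac{3870}{191}$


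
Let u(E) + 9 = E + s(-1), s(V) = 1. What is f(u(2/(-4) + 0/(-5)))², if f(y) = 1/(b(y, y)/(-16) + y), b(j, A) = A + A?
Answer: 256/14161 ≈ 0.018078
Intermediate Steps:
b(j, A) = 2*A
u(E) = -8 + E (u(E) = -9 + (E + 1) = -9 + (1 + E) = -8 + E)
f(y) = 8/(7*y) (f(y) = 1/((2*y)/(-16) + y) = 1/((2*y)*(-1/16) + y) = 1/(-y/8 + y) = 1/(7*y/8) = 8/(7*y))
f(u(2/(-4) + 0/(-5)))² = (8/(7*(-8 + (2/(-4) + 0/(-5)))))² = (8/(7*(-8 + (2*(-¼) + 0*(-⅕)))))² = (8/(7*(-8 + (-½ + 0))))² = (8/(7*(-8 - ½)))² = (8/(7*(-17/2)))² = ((8/7)*(-2/17))² = (-16/119)² = 256/14161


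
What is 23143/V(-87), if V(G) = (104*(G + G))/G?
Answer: 23143/208 ≈ 111.26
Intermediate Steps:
V(G) = 208 (V(G) = (104*(2*G))/G = (208*G)/G = 208)
23143/V(-87) = 23143/208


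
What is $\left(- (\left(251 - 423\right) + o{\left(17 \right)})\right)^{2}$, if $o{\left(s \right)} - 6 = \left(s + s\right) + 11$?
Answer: $14641$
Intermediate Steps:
$o{\left(s \right)} = 17 + 2 s$ ($o{\left(s \right)} = 6 + \left(\left(s + s\right) + 11\right) = 6 + \left(2 s + 11\right) = 6 + \left(11 + 2 s\right) = 17 + 2 s$)
$\left(- (\left(251 - 423\right) + o{\left(17 \right)})\right)^{2} = \left(- (\left(251 - 423\right) + \left(17 + 2 \cdot 17\right))\right)^{2} = \left(- (-172 + \left(17 + 34\right))\right)^{2} = \left(- (-172 + 51)\right)^{2} = \left(\left(-1\right) \left(-121\right)\right)^{2} = 121^{2} = 14641$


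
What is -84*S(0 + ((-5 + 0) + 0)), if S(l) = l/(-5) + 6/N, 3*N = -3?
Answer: 420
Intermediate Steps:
N = -1 (N = (1/3)*(-3) = -1)
S(l) = -6 - l/5 (S(l) = l/(-5) + 6/(-1) = l*(-1/5) + 6*(-1) = -l/5 - 6 = -6 - l/5)
-84*S(0 + ((-5 + 0) + 0)) = -84*(-6 - (0 + ((-5 + 0) + 0))/5) = -84*(-6 - (0 + (-5 + 0))/5) = -84*(-6 - (0 - 5)/5) = -84*(-6 - 1/5*(-5)) = -84*(-6 + 1) = -84*(-5) = 420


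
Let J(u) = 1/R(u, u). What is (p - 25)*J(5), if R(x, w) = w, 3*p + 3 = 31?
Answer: -47/15 ≈ -3.1333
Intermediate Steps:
p = 28/3 (p = -1 + (⅓)*31 = -1 + 31/3 = 28/3 ≈ 9.3333)
J(u) = 1/u
(p - 25)*J(5) = (28/3 - 25)/5 = -47/3*⅕ = -47/15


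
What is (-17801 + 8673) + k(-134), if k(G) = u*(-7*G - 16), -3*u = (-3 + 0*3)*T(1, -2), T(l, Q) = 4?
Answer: -5440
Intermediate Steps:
u = 4 (u = -(-3 + 0*3)*4/3 = -(-3 + 0)*4/3 = -(-1)*4 = -1/3*(-12) = 4)
k(G) = -64 - 28*G (k(G) = 4*(-7*G - 16) = 4*(-16 - 7*G) = -64 - 28*G)
(-17801 + 8673) + k(-134) = (-17801 + 8673) + (-64 - 28*(-134)) = -9128 + (-64 + 3752) = -9128 + 3688 = -5440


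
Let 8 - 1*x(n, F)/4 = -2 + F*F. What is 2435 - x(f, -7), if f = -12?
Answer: 2591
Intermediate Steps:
x(n, F) = 40 - 4*F**2 (x(n, F) = 32 - 4*(-2 + F*F) = 32 - 4*(-2 + F**2) = 32 + (8 - 4*F**2) = 40 - 4*F**2)
2435 - x(f, -7) = 2435 - (40 - 4*(-7)**2) = 2435 - (40 - 4*49) = 2435 - (40 - 196) = 2435 - 1*(-156) = 2435 + 156 = 2591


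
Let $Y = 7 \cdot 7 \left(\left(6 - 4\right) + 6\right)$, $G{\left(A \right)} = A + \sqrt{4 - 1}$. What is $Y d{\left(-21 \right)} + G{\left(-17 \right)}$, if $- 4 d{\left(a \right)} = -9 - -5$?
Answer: $375 + \sqrt{3} \approx 376.73$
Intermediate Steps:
$G{\left(A \right)} = A + \sqrt{3}$
$d{\left(a \right)} = 1$ ($d{\left(a \right)} = - \frac{-9 - -5}{4} = - \frac{-9 + 5}{4} = \left(- \frac{1}{4}\right) \left(-4\right) = 1$)
$Y = 392$ ($Y = 49 \left(2 + 6\right) = 49 \cdot 8 = 392$)
$Y d{\left(-21 \right)} + G{\left(-17 \right)} = 392 \cdot 1 - \left(17 - \sqrt{3}\right) = 392 - \left(17 - \sqrt{3}\right) = 375 + \sqrt{3}$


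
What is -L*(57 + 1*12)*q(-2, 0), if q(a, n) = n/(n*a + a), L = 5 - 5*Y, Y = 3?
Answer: 0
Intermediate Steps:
L = -10 (L = 5 - 5*3 = 5 - 15 = -10)
q(a, n) = n/(a + a*n) (q(a, n) = n/(a*n + a) = n/(a + a*n))
-L*(57 + 1*12)*q(-2, 0) = -(-10*(57 + 1*12))*0/(-2*(1 + 0)) = -(-10*(57 + 12))*0*(-1/2)/1 = -(-10*69)*0*(-1/2)*1 = -(-690)*0 = -1*0 = 0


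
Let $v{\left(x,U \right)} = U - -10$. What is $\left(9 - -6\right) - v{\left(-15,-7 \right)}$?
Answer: $12$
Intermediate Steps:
$v{\left(x,U \right)} = 10 + U$ ($v{\left(x,U \right)} = U + 10 = 10 + U$)
$\left(9 - -6\right) - v{\left(-15,-7 \right)} = \left(9 - -6\right) - \left(10 - 7\right) = \left(9 + 6\right) - 3 = 15 - 3 = 12$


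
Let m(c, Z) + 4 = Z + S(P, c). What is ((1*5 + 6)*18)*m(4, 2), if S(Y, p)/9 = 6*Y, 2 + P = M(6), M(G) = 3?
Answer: 10296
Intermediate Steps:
P = 1 (P = -2 + 3 = 1)
S(Y, p) = 54*Y (S(Y, p) = 9*(6*Y) = 54*Y)
m(c, Z) = 50 + Z (m(c, Z) = -4 + (Z + 54*1) = -4 + (Z + 54) = -4 + (54 + Z) = 50 + Z)
((1*5 + 6)*18)*m(4, 2) = ((1*5 + 6)*18)*(50 + 2) = ((5 + 6)*18)*52 = (11*18)*52 = 198*52 = 10296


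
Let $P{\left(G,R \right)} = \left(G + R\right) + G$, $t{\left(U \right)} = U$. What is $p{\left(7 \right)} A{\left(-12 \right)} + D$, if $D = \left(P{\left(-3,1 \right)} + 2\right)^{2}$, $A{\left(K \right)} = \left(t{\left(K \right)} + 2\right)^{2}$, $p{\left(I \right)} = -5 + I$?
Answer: $209$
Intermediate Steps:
$P{\left(G,R \right)} = R + 2 G$
$A{\left(K \right)} = \left(2 + K\right)^{2}$ ($A{\left(K \right)} = \left(K + 2\right)^{2} = \left(2 + K\right)^{2}$)
$D = 9$ ($D = \left(\left(1 + 2 \left(-3\right)\right) + 2\right)^{2} = \left(\left(1 - 6\right) + 2\right)^{2} = \left(-5 + 2\right)^{2} = \left(-3\right)^{2} = 9$)
$p{\left(7 \right)} A{\left(-12 \right)} + D = \left(-5 + 7\right) \left(2 - 12\right)^{2} + 9 = 2 \left(-10\right)^{2} + 9 = 2 \cdot 100 + 9 = 200 + 9 = 209$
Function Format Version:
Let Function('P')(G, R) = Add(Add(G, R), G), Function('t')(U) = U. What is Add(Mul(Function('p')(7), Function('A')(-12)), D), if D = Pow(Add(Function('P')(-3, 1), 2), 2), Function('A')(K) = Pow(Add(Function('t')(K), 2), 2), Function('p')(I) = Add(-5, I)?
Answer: 209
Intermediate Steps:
Function('P')(G, R) = Add(R, Mul(2, G))
Function('A')(K) = Pow(Add(2, K), 2) (Function('A')(K) = Pow(Add(K, 2), 2) = Pow(Add(2, K), 2))
D = 9 (D = Pow(Add(Add(1, Mul(2, -3)), 2), 2) = Pow(Add(Add(1, -6), 2), 2) = Pow(Add(-5, 2), 2) = Pow(-3, 2) = 9)
Add(Mul(Function('p')(7), Function('A')(-12)), D) = Add(Mul(Add(-5, 7), Pow(Add(2, -12), 2)), 9) = Add(Mul(2, Pow(-10, 2)), 9) = Add(Mul(2, 100), 9) = Add(200, 9) = 209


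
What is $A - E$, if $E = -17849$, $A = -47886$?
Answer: $-30037$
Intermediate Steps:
$A - E = -47886 - -17849 = -47886 + 17849 = -30037$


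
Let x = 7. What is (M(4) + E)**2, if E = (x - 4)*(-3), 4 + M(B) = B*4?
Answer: 9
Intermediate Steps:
M(B) = -4 + 4*B (M(B) = -4 + B*4 = -4 + 4*B)
E = -9 (E = (7 - 4)*(-3) = 3*(-3) = -9)
(M(4) + E)**2 = ((-4 + 4*4) - 9)**2 = ((-4 + 16) - 9)**2 = (12 - 9)**2 = 3**2 = 9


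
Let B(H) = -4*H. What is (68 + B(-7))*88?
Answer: 8448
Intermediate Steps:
(68 + B(-7))*88 = (68 - 4*(-7))*88 = (68 + 28)*88 = 96*88 = 8448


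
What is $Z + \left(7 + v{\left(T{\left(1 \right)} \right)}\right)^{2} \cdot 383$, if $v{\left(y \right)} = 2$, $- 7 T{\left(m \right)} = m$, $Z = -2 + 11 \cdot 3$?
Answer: $31054$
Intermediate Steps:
$Z = 31$ ($Z = -2 + 33 = 31$)
$T{\left(m \right)} = - \frac{m}{7}$
$Z + \left(7 + v{\left(T{\left(1 \right)} \right)}\right)^{2} \cdot 383 = 31 + \left(7 + 2\right)^{2} \cdot 383 = 31 + 9^{2} \cdot 383 = 31 + 81 \cdot 383 = 31 + 31023 = 31054$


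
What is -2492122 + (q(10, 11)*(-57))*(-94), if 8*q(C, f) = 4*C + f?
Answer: -9831859/4 ≈ -2.4580e+6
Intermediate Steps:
q(C, f) = C/2 + f/8 (q(C, f) = (4*C + f)/8 = (f + 4*C)/8 = C/2 + f/8)
-2492122 + (q(10, 11)*(-57))*(-94) = -2492122 + (((½)*10 + (⅛)*11)*(-57))*(-94) = -2492122 + ((5 + 11/8)*(-57))*(-94) = -2492122 + ((51/8)*(-57))*(-94) = -2492122 - 2907/8*(-94) = -2492122 + 136629/4 = -9831859/4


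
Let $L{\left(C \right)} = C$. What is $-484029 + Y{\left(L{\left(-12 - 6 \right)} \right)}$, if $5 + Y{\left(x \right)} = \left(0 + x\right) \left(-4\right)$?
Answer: $-483962$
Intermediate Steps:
$Y{\left(x \right)} = -5 - 4 x$ ($Y{\left(x \right)} = -5 + \left(0 + x\right) \left(-4\right) = -5 + x \left(-4\right) = -5 - 4 x$)
$-484029 + Y{\left(L{\left(-12 - 6 \right)} \right)} = -484029 - \left(5 + 4 \left(-12 - 6\right)\right) = -484029 - -67 = -484029 + \left(-5 + 72\right) = -484029 + 67 = -483962$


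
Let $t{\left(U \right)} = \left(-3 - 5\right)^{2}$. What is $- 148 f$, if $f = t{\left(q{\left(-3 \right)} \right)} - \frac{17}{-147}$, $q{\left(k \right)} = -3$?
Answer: $- \frac{1394900}{147} \approx -9489.1$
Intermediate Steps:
$t{\left(U \right)} = 64$ ($t{\left(U \right)} = \left(-8\right)^{2} = 64$)
$f = \frac{9425}{147}$ ($f = 64 - \frac{17}{-147} = 64 - 17 \left(- \frac{1}{147}\right) = 64 - - \frac{17}{147} = 64 + \frac{17}{147} = \frac{9425}{147} \approx 64.116$)
$- 148 f = \left(-148\right) \frac{9425}{147} = - \frac{1394900}{147}$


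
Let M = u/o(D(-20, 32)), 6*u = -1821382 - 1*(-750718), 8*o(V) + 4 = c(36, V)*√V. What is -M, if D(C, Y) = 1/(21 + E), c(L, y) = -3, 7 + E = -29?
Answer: -28551040/83 + 1427552*I*√15/83 ≈ -3.4399e+5 + 66613.0*I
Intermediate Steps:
E = -36 (E = -7 - 29 = -36)
D(C, Y) = -1/15 (D(C, Y) = 1/(21 - 36) = 1/(-15) = -1/15)
o(V) = -½ - 3*√V/8 (o(V) = -½ + (-3*√V)/8 = -½ - 3*√V/8)
u = -178444 (u = (-1821382 - 1*(-750718))/6 = (-1821382 + 750718)/6 = (⅙)*(-1070664) = -178444)
M = -178444/(-½ - I*√15/40) ≈ 3.4399e+5 - 66613.0*I
-M = -(28551040/83 - 1427552*I*√15/83) = -28551040/83 + 1427552*I*√15/83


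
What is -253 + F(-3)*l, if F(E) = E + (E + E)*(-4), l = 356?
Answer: 7223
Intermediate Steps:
F(E) = -7*E (F(E) = E + (2*E)*(-4) = E - 8*E = -7*E)
-253 + F(-3)*l = -253 - 7*(-3)*356 = -253 + 21*356 = -253 + 7476 = 7223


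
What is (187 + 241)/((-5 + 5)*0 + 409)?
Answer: 428/409 ≈ 1.0465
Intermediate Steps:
(187 + 241)/((-5 + 5)*0 + 409) = 428/(0*0 + 409) = 428/(0 + 409) = 428/409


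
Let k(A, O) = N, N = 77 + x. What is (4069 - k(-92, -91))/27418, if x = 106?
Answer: 1943/13709 ≈ 0.14173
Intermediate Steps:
N = 183 (N = 77 + 106 = 183)
k(A, O) = 183
(4069 - k(-92, -91))/27418 = (4069 - 1*183)/27418 = (4069 - 183)*(1/27418) = 3886*(1/27418) = 1943/13709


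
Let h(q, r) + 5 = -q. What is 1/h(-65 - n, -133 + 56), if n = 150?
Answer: 1/210 ≈ 0.0047619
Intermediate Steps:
h(q, r) = -5 - q
1/h(-65 - n, -133 + 56) = 1/(-5 - (-65 - 1*150)) = 1/(-5 - (-65 - 150)) = 1/(-5 - 1*(-215)) = 1/(-5 + 215) = 1/210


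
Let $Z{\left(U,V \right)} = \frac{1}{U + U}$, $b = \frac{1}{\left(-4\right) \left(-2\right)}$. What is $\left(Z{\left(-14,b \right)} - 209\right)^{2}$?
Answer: $\frac{34257609}{784} \approx 43696.0$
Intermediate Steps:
$b = \frac{1}{8} \approx 0.125$
$Z{\left(U,V \right)} = \frac{1}{2 U}$
$\left(Z{\left(-14,b \right)} - 209\right)^{2} = \left(\frac{1}{2 \left(-14\right)} - 209\right)^{2} = \left(\frac{1}{2} \left(- \frac{1}{14}\right) - 209\right)^{2} = \left(- \frac{1}{28} - 209\right)^{2} = \left(- \frac{5853}{28}\right)^{2} = \frac{34257609}{784}$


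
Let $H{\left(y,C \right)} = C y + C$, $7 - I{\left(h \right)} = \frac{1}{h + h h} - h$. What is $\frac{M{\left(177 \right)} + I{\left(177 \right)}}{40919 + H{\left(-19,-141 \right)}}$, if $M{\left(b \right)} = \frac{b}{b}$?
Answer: $\frac{5828609}{1369156242} \approx 0.0042571$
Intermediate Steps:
$I{\left(h \right)} = 7 + h - \frac{1}{h + h^{2}}$ ($I{\left(h \right)} = 7 - \left(\frac{1}{h + h h} - h\right) = 7 - \left(\frac{1}{h + h^{2}} - h\right) = 7 + \left(h - \frac{1}{h + h^{2}}\right) = 7 + h - \frac{1}{h + h^{2}}$)
$H{\left(y,C \right)} = C + C y$
$M{\left(b \right)} = 1$
$\frac{M{\left(177 \right)} + I{\left(177 \right)}}{40919 + H{\left(-19,-141 \right)}} = \frac{1 + \frac{-1 + 177^{3} + 7 \cdot 177 + 8 \cdot 177^{2}}{177 \left(1 + 177\right)}}{40919 - 141 \left(1 - 19\right)} = \frac{1 + \frac{-1 + 5545233 + 1239 + 8 \cdot 31329}{177 \cdot 178}}{40919 - -2538} = \frac{1 + \frac{1}{177} \cdot \frac{1}{178} \left(-1 + 5545233 + 1239 + 250632\right)}{40919 + 2538} = \frac{1 + \frac{1}{177} \cdot \frac{1}{178} \cdot 5797103}{43457} = \left(1 + \frac{5797103}{31506}\right) \frac{1}{43457} = \frac{5828609}{31506} \cdot \frac{1}{43457} = \frac{5828609}{1369156242}$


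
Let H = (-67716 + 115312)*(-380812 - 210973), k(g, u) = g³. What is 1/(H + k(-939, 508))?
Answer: -1/28994534879 ≈ -3.4489e-11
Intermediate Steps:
H = -28166598860 (H = 47596*(-591785) = -28166598860)
1/(H + k(-939, 508)) = 1/(-28166598860 + (-939)³) = 1/(-28166598860 - 827936019) = 1/(-28994534879) = -1/28994534879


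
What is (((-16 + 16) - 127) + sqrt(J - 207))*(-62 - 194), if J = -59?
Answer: 32512 - 256*I*sqrt(266) ≈ 32512.0 - 4175.2*I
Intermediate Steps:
(((-16 + 16) - 127) + sqrt(J - 207))*(-62 - 194) = (((-16 + 16) - 127) + sqrt(-59 - 207))*(-62 - 194) = ((0 - 127) + sqrt(-266))*(-256) = (-127 + I*sqrt(266))*(-256) = 32512 - 256*I*sqrt(266)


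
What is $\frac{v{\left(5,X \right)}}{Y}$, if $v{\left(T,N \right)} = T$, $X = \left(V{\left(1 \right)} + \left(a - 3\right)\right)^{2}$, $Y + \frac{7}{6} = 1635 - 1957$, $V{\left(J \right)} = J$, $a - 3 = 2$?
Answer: $- \frac{30}{1939} \approx -0.015472$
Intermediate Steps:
$a = 5$ ($a = 3 + 2 = 5$)
$Y = - \frac{1939}{6}$ ($Y = - \frac{7}{6} + \left(1635 - 1957\right) = - \frac{7}{6} - 322 = - \frac{1939}{6} \approx -323.17$)
$X = 9$ ($X = \left(1 + \left(5 - 3\right)\right)^{2} = \left(1 + 2\right)^{2} = 3^{2} = 9$)
$\frac{v{\left(5,X \right)}}{Y} = \frac{5}{- \frac{1939}{6}} = 5 \left(- \frac{6}{1939}\right) = - \frac{30}{1939}$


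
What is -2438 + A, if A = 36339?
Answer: 33901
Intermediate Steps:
-2438 + A = -2438 + 36339 = 33901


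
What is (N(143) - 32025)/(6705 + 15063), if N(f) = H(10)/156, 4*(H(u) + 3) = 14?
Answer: -9991799/6791616 ≈ -1.4712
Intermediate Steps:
H(u) = 1/2 (H(u) = -3 + (1/4)*14 = -3 + 7/2 = 1/2)
N(f) = 1/312 (N(f) = (1/2)/156 = (1/2)*(1/156) = 1/312)
(N(143) - 32025)/(6705 + 15063) = (1/312 - 32025)/(6705 + 15063) = -9991799/312/21768 = -9991799/312*1/21768 = -9991799/6791616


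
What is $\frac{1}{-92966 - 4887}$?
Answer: $- \frac{1}{97853} \approx -1.0219 \cdot 10^{-5}$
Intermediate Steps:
$\frac{1}{-92966 - 4887} = \frac{1}{-97853} = - \frac{1}{97853}$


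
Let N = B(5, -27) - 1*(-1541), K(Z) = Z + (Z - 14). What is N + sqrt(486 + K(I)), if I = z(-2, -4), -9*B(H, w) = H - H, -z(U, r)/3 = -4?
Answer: 1541 + 4*sqrt(31) ≈ 1563.3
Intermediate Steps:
z(U, r) = 12 (z(U, r) = -3*(-4) = 12)
B(H, w) = 0 (B(H, w) = -(H - H)/9 = -1/9*0 = 0)
I = 12
K(Z) = -14 + 2*Z (K(Z) = Z + (-14 + Z) = -14 + 2*Z)
N = 1541 (N = 0 - 1*(-1541) = 0 + 1541 = 1541)
N + sqrt(486 + K(I)) = 1541 + sqrt(486 + (-14 + 2*12)) = 1541 + sqrt(486 + (-14 + 24)) = 1541 + sqrt(486 + 10) = 1541 + sqrt(496) = 1541 + 4*sqrt(31)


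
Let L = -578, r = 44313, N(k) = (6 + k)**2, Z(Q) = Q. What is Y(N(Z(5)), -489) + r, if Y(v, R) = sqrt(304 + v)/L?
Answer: 44313 - 5*sqrt(17)/578 ≈ 44313.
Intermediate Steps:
Y(v, R) = -sqrt(304 + v)/578 (Y(v, R) = sqrt(304 + v)/(-578) = sqrt(304 + v)*(-1/578) = -sqrt(304 + v)/578)
Y(N(Z(5)), -489) + r = -sqrt(304 + (6 + 5)**2)/578 + 44313 = -sqrt(304 + 11**2)/578 + 44313 = -sqrt(304 + 121)/578 + 44313 = -5*sqrt(17)/578 + 44313 = 44313 - 5*sqrt(17)/578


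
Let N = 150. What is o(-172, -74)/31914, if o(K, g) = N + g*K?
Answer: 6439/15957 ≈ 0.40352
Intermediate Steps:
o(K, g) = 150 + K*g (o(K, g) = 150 + g*K = 150 + K*g)
o(-172, -74)/31914 = (150 - 172*(-74))/31914 = (150 + 12728)*(1/31914) = 12878*(1/31914) = 6439/15957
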